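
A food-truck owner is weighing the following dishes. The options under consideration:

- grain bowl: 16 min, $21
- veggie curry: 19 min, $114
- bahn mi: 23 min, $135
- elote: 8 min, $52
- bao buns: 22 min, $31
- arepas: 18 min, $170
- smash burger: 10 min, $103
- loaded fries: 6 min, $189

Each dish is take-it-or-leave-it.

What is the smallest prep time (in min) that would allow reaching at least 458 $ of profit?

34

Minimise min subject to total profit ≥ 458.
Taking arepas + smash burger + loaded fries gives 462 (≥ 458) for 34 min.
Any bundle with less than 34 min falls short of 458.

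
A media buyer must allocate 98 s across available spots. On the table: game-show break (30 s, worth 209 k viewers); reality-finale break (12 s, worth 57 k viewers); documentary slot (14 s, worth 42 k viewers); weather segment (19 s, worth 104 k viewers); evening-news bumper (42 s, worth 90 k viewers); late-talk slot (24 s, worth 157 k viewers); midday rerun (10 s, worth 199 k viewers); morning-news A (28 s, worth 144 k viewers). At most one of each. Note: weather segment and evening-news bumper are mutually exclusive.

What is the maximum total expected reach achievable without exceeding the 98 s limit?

726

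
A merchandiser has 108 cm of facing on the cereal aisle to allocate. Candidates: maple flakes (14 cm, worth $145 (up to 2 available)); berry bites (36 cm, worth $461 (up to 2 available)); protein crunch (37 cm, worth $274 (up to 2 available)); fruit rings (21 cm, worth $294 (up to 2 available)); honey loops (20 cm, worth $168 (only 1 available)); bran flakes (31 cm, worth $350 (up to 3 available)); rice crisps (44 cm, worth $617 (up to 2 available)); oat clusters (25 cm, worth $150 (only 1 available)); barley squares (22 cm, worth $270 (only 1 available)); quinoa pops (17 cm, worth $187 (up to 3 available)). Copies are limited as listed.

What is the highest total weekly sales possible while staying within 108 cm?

Filling by ratio: 2×rice crisps + quinoa pops for 1421, with 3 cm left unused.
The 61 cm tied up in rice crisps and quinoa pops is better spent on 2×fruit rings + barley squares — total rises to 1475 (108 cm).
Every other selection either busts 108 cm or exceeds an availability limit or fails to beat 1475.

1475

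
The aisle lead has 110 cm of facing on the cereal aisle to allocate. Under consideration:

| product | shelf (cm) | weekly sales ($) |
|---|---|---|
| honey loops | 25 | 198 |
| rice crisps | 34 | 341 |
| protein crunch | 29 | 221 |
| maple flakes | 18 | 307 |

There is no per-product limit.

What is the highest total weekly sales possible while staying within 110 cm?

The ratio ordering already packs tightly: 6×maple flakes, 108 cm, 1842.

1842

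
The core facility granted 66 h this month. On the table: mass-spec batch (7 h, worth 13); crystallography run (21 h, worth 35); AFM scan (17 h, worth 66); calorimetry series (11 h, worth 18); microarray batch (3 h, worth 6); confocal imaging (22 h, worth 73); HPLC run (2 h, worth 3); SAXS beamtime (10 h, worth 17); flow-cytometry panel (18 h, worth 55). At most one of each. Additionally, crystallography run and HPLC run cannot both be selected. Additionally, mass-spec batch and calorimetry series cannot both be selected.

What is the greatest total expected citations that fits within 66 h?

Greedy by ratio would take AFM scan + microarray batch + confocal imaging + HPLC run + flow-cytometry panel: 62 h used, total 203.
Dropping microarray batch frees 3 h; slotting in mass-spec batch (7 h) lifts the total to 210 at 66 h.
Next best is mass-spec batch + AFM scan + confocal imaging + flow-cytometry panel at 207 (64 h) — short by 3.

210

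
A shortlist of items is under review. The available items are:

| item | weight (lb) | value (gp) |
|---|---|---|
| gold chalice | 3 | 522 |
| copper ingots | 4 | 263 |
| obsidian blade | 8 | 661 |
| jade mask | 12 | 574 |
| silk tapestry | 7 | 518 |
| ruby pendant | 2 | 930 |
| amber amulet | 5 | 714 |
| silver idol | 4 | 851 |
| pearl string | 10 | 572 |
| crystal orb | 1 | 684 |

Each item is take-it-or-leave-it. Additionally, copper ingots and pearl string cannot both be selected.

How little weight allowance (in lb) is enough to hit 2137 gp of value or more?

7

Look for the lowest-weight combination reaching 2137.
Taking ruby pendant + silver idol + crystal orb gives 2465 (≥ 2137) for 7 lb.
Any bundle with less than 7 lb falls short of 2137.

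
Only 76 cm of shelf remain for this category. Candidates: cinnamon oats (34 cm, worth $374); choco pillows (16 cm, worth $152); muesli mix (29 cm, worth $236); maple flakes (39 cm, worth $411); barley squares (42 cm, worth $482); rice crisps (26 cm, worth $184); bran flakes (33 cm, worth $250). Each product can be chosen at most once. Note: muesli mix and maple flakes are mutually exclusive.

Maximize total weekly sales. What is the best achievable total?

856

Density check — barley squares 11.48, cinnamon oats 11.00, maple flakes 10.54, choco pillows 9.50 are the best per cm.
The ratio ordering already packs tightly: cinnamon oats + barley squares, 76 cm, 856.
Nothing else feasible within 76 cm beats 856.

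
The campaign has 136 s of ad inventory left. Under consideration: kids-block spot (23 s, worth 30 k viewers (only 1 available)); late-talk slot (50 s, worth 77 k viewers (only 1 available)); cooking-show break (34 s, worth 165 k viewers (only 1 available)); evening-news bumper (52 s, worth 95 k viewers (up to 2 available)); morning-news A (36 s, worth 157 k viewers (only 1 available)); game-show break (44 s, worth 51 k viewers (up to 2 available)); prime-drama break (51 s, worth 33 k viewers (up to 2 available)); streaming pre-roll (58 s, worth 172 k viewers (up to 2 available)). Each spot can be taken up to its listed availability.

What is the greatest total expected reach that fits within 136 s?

494

Best packing: cooking-show break + morning-news A + streaming pre-roll — 128 s, 494 total.
Nothing else within 136 s beats 494.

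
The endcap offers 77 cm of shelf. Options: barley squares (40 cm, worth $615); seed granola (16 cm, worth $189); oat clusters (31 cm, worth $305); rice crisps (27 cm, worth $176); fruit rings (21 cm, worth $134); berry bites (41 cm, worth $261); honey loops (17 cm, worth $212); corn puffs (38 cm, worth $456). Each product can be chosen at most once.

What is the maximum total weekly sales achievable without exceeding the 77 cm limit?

1016

Barley squares + seed granola + honey loops uses 73 of the 77 cm and totals 1016.
Every other selection either busts 77 cm or fails to beat 1016.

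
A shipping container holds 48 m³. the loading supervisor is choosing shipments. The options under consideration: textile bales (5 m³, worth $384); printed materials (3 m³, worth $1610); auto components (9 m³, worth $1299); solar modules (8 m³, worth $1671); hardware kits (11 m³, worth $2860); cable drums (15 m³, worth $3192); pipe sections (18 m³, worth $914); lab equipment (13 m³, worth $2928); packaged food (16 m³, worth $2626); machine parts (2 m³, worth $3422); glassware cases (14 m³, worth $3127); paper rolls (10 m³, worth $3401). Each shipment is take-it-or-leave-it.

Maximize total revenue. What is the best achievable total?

16091

Ranking by ratio (revenue/m³): machine parts 1711.00, printed materials 536.67, paper rolls 340.10, hardware kits 260.00.
The ratio heuristic lands on printed materials + solar modules + hardware kits + lab equipment + machine parts + paper rolls (15892) but leaves 1 m³ idle.
The 13 m³ tied up in lab equipment is better spent on glassware cases — total rises to 16091 (48 m³).
Next best is printed materials + solar modules + hardware kits + lab equipment + machine parts + paper rolls at 15892 (47 m³) — short by 199.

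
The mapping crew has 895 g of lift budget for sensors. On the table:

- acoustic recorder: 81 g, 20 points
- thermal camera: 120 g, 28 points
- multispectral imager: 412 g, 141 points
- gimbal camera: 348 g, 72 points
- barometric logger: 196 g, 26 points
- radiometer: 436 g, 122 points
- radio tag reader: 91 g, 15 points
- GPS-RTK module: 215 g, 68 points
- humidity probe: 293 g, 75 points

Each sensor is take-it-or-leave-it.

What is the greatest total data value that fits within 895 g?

263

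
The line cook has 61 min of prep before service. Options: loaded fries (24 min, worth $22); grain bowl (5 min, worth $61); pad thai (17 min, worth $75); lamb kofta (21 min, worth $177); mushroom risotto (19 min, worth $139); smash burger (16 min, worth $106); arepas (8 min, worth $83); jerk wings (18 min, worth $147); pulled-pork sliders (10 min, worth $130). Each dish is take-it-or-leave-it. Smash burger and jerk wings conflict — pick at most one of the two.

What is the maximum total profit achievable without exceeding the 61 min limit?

Greedy by ratio would take grain bowl + lamb kofta + smash burger + arepas + pulled-pork sliders: 60 min used, total 557.
Replace lamb kofta and smash burger with mushroom risotto + jerk wings: the trade gains 3 net, giving 560 at 60 min.

560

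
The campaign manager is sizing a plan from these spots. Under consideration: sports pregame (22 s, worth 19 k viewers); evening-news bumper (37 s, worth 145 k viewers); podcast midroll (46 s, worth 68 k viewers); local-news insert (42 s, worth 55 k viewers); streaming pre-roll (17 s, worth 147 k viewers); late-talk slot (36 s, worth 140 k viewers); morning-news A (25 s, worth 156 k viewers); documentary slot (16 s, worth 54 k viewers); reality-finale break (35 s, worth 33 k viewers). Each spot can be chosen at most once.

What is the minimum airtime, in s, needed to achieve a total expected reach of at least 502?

Minimise s subject to total expected reach ≥ 502.
evening-news bumper + streaming pre-roll + morning-news A + documentary slot: 502 expected reach at 95 s.
Any bundle with less than 95 s falls short of 502.

95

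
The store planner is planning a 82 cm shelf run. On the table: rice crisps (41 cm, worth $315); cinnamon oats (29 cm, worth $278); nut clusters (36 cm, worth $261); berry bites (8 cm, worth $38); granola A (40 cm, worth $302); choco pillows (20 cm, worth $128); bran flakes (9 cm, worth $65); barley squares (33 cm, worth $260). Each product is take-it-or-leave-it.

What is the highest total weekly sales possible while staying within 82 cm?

Ranking by ratio (weekly sales/cm): cinnamon oats 9.59, barley squares 7.88, rice crisps 7.68.
The ratio heuristic lands on cinnamon oats + berry bites + bran flakes + barley squares (641) but leaves 3 cm idle.
Dropping berry bites and bran flakes frees 17 cm; slotting in choco pillows (20 cm) lifts the total to 666 at 82 cm.
An exhaustive check of the 256 subsets confirms 666.

666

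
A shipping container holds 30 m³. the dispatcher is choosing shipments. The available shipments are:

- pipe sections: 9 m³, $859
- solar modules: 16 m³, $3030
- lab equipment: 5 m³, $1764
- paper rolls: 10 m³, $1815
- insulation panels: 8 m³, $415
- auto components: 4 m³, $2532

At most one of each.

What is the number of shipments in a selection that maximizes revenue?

3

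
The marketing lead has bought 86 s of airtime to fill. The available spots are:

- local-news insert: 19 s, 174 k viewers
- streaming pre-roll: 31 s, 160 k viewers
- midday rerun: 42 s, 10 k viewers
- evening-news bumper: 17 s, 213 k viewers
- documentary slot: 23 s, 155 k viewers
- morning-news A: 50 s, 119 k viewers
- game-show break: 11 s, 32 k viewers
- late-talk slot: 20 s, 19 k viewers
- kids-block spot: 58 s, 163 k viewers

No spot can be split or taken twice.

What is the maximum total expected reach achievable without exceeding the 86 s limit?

579

A density-first pass picks local-news insert + evening-news bumper + documentary slot + game-show break — 574 at 70 s.
The 23 s tied up in documentary slot is better spent on streaming pre-roll — total rises to 579 (78 s).
The closest alternative, local-news insert + evening-news bumper + documentary slot + game-show break, reaches only 574.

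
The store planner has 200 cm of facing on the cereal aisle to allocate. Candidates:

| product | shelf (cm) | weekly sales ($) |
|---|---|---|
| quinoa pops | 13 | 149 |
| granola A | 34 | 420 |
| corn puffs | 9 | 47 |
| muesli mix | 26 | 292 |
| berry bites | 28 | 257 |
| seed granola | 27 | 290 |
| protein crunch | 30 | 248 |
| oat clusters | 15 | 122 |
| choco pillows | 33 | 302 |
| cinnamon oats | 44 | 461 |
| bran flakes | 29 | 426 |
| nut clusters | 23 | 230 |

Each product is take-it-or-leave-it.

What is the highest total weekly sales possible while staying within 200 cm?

2268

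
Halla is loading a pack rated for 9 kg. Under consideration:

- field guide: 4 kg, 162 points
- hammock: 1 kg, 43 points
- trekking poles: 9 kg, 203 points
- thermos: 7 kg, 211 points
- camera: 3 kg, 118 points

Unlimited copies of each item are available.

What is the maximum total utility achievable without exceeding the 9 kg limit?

387

9×hammock uses 9 of the 9 kg and totals 387.
Every other selection either busts 9 kg or fails to beat 387.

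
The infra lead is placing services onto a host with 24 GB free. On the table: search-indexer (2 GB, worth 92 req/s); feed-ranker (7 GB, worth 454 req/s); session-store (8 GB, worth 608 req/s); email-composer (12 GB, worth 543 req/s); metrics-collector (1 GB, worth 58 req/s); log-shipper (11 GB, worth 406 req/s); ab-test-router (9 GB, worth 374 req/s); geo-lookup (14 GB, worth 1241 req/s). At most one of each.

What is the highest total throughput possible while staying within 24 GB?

1941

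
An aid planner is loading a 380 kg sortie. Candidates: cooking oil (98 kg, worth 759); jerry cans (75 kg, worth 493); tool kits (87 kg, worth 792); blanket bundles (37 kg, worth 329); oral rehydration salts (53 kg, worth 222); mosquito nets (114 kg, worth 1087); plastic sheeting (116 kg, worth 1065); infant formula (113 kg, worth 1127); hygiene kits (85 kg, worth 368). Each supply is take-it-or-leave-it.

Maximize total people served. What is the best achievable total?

Blanket bundles + mosquito nets + plastic sheeting + infant formula uses 380 of the 380 kg and totals 3608.
Nothing else within 380 kg beats 3608.

3608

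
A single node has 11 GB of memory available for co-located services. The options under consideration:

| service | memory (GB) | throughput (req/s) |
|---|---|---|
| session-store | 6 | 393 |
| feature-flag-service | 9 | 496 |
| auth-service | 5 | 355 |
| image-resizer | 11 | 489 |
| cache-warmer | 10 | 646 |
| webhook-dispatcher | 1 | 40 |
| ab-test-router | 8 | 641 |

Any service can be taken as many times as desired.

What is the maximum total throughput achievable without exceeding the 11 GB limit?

Ranking by ratio (throughput/GB): ab-test-router 80.12, auth-service 71.00, session-store 65.50.
Best packing: 3×webhook-dispatcher + ab-test-router — 11 GB, 761 total.
Nothing else within 11 GB beats 761.

761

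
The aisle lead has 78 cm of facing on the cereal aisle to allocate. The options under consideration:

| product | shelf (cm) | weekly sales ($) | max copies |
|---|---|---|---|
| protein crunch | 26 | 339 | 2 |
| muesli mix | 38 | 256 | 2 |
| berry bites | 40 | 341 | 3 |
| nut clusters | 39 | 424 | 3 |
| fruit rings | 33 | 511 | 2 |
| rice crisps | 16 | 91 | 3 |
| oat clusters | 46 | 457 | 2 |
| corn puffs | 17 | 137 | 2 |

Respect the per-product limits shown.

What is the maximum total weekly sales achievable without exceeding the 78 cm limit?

The ratio ordering already packs tightly: 2×fruit rings, 66 cm, 1022.
That's the maximum — no swap from here does better than 1022.

1022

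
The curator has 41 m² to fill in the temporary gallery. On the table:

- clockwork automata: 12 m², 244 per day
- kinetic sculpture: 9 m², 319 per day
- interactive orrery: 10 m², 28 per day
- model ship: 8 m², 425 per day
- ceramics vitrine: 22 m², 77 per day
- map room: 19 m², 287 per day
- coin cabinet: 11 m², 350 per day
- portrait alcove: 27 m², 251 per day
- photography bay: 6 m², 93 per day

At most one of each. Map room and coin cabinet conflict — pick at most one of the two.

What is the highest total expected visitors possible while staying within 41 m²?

Taking clockwork automata + kinetic sculpture + model ship + coin cabinet: 40 m² used, 1338 in expected visitors.
No other feasible combination exceeds 1338.

1338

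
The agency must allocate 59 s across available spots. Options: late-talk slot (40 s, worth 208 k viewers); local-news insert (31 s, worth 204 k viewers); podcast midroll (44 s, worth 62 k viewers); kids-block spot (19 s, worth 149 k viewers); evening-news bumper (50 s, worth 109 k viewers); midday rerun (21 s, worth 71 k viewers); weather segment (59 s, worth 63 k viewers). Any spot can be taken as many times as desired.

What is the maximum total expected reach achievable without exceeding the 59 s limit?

The ratio ordering already packs tightly: 3×kids-block spot, 57 s, 447.

447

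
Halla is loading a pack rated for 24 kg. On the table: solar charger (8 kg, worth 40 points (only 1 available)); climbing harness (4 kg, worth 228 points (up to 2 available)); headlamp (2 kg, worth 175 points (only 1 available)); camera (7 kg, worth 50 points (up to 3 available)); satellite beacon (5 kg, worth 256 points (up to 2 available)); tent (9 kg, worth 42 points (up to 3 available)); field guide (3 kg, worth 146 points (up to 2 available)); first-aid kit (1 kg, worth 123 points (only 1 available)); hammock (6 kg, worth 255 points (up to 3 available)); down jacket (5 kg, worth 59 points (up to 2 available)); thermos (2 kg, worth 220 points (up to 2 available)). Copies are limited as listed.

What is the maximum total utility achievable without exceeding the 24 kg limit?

1624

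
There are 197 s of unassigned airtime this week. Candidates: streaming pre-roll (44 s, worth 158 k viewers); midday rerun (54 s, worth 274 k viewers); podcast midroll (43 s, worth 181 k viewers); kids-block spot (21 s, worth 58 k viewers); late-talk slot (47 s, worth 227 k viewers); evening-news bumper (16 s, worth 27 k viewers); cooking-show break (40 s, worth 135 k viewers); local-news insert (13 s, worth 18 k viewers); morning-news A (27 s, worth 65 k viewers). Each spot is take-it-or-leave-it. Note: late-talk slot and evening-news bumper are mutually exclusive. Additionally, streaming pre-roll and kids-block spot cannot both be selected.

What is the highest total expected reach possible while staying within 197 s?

840

The ratio ordering already packs tightly: streaming pre-roll + midday rerun + podcast midroll + late-talk slot, 188 s, 840.
Next best is midday rerun + podcast midroll + late-talk slot + cooking-show break + local-news insert at 835 (197 s) — short by 5.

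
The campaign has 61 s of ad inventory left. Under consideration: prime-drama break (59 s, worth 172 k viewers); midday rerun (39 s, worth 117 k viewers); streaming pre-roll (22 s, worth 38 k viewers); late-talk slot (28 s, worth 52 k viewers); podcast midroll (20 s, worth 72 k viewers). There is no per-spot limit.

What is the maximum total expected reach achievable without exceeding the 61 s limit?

3×podcast midroll uses 60 of the 61 s and totals 216.
No other feasible combination exceeds 216.

216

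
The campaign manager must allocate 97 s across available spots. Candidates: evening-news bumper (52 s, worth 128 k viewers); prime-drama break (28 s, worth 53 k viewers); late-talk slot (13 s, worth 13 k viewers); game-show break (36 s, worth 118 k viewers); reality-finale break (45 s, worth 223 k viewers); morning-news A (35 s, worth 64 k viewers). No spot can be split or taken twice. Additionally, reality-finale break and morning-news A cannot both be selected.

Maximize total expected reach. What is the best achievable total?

354

Best packing: late-talk slot + game-show break + reality-finale break — 94 s, 354 total.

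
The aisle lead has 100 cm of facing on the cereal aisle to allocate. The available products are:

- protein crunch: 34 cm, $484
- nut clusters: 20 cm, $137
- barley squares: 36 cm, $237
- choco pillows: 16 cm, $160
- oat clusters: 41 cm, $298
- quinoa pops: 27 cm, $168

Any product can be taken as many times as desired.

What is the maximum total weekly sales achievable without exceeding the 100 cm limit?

The ratio ordering already packs tightly: 2×protein crunch + 2×choco pillows, 100 cm, 1288.
That's the maximum — no swap from here does better than 1288.

1288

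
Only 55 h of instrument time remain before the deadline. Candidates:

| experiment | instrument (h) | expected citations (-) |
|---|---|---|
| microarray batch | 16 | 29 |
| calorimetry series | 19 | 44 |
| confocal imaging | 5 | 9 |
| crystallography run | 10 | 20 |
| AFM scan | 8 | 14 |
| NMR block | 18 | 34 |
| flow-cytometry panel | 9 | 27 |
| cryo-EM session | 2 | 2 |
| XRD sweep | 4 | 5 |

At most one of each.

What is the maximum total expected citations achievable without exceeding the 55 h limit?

120

Best packing: microarray batch + calorimetry series + crystallography run + flow-cytometry panel — 54 h, 120 total.
Next best is calorimetry series + AFM scan + NMR block + flow-cytometry panel at 119 (54 h) — short by 1.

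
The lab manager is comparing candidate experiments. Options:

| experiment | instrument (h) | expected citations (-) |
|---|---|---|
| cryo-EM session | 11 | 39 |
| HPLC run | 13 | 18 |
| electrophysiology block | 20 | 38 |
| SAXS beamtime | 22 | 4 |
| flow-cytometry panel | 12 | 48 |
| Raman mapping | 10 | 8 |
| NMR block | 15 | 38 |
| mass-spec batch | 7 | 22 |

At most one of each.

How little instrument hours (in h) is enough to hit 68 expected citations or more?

Need the lightest bundle worth ≥ 68.
Taking flow-cytometry panel + mass-spec batch gives 70 (≥ 68) for 19 h.
Any bundle with less than 19 h falls short of 68.

19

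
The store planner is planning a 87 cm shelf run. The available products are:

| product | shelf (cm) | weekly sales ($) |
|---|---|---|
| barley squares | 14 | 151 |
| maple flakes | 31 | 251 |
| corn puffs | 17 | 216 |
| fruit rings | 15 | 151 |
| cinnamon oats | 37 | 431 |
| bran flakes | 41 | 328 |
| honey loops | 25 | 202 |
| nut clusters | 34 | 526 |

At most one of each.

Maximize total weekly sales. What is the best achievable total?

1108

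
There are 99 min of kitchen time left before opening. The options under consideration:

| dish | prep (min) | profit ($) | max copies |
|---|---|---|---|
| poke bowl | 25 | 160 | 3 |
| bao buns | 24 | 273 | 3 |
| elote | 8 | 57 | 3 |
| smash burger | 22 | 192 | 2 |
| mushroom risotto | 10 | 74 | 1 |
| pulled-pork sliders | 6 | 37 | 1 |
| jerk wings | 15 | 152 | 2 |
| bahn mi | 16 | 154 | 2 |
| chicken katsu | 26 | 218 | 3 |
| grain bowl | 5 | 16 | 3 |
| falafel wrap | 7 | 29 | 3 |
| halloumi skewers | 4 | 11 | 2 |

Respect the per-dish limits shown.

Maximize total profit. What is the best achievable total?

1047

The ratio heuristic lands on 3×bao buns + mushroom risotto + jerk wings (1045) but leaves 2 min idle.
The 15 min tied up in jerk wings is better spent on bahn mi — total rises to 1047 (98 min).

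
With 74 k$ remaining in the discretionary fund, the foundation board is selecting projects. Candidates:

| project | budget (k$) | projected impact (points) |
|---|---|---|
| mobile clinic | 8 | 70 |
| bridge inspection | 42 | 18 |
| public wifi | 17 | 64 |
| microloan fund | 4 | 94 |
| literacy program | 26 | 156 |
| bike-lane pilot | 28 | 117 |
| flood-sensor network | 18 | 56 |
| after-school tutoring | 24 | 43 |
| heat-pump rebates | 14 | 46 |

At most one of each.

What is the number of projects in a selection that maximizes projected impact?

5

The maximum projected impact within 74 k$ is 440.
mobile clinic + public wifi + microloan fund + literacy program + flood-sensor network hits 440 at 73 k$.
Any selection reaching 440 contains exactly 5 projects.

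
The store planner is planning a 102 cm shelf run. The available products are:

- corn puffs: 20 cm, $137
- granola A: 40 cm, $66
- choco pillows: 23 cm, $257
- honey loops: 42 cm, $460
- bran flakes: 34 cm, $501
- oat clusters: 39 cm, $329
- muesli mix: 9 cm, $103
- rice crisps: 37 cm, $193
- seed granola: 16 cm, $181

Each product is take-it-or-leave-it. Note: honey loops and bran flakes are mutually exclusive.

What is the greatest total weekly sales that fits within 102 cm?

Density check — bran flakes 14.74, muesli mix 11.44, seed granola 11.31, choco pillows 11.17 are the best per cm.
The ratio ordering already packs tightly: corn puffs + choco pillows + bran flakes + muesli mix + seed granola, 102 cm, 1179.
Runner-up bran flakes + oat clusters + muesli mix + seed granola tops out at 1114.

1179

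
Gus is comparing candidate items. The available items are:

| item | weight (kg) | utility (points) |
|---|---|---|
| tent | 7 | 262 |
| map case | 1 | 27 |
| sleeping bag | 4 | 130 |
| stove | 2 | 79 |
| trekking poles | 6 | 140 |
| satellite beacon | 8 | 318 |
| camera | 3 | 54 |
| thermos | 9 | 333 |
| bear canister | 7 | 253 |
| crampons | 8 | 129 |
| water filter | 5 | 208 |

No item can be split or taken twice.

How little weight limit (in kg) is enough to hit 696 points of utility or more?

Minimise kg subject to total utility ≥ 696.
Taking tent + sleeping bag + satellite beacon gives 710 (≥ 696) for 19 kg.
Any bundle with less than 19 kg falls short of 696.

19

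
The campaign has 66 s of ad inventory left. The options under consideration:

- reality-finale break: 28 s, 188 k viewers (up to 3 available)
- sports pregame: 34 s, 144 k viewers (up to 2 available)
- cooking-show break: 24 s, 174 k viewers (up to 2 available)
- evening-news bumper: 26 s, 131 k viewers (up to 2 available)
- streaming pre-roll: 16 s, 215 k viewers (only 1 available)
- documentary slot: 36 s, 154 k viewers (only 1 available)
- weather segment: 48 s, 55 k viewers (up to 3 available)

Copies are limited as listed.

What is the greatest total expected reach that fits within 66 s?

By expected reach per s: streaming pre-roll 13.44, cooking-show break 7.25, reality-finale break 6.71 lead.
Best packing: 2×cooking-show break + streaming pre-roll — 64 s, 563 total.

563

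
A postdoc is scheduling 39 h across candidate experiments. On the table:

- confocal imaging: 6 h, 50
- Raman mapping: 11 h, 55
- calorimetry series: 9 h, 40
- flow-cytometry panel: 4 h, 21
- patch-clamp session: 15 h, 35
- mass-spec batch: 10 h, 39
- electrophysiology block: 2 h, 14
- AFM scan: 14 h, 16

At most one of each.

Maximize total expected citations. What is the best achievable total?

198

Taking the top-ratio experiments first gives confocal imaging + Raman mapping + calorimetry series + flow-cytometry panel + electrophysiology block for 180 (32 h).
The 4 h tied up in flow-cytometry panel is better spent on mass-spec batch — total rises to 198 (38 h).
The spare 1 h is too small for any remaining experiment, and no exchange beats 198.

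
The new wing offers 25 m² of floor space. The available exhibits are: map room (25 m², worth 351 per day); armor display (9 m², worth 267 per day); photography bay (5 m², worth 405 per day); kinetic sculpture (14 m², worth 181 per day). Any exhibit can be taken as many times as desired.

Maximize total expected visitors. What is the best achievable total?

5×photography bay uses 25 of the 25 m² and totals 2025.
That's the maximum — no swap from here does better than 2025.

2025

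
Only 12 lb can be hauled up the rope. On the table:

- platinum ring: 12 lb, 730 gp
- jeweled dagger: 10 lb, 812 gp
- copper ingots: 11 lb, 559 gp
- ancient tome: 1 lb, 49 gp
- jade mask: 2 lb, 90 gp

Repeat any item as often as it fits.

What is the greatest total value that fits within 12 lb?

The ratio ordering already packs tightly: jeweled dagger + 2×ancient tome, 12 lb, 910.
That's the maximum — no swap from here does better than 910.

910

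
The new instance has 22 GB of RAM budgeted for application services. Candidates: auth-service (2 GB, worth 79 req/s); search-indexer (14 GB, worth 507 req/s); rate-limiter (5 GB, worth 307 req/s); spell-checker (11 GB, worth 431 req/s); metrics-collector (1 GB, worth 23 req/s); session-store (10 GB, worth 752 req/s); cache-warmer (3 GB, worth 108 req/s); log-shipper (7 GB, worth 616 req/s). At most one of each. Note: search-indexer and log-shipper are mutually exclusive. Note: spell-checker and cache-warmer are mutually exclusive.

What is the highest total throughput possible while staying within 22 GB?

Rate-limiter + session-store + log-shipper uses 22 of the 22 GB and totals 1675.
Next best is auth-service + session-store + cache-warmer + log-shipper at 1555 (22 GB) — short by 120.

1675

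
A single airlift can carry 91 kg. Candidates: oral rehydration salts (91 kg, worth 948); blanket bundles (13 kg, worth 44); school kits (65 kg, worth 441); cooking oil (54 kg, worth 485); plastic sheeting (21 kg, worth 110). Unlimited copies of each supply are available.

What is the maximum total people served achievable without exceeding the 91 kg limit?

948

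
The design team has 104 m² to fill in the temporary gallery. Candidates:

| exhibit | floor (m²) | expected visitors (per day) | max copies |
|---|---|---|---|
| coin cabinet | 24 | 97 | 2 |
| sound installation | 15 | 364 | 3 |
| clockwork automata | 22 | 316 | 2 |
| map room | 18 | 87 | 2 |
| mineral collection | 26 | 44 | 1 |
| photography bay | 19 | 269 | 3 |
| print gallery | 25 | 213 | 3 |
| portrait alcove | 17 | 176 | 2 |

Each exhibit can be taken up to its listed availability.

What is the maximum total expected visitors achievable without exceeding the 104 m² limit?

1899

By expected visitors per m²: sound installation 24.27, clockwork automata 14.36, photography bay 14.16 lead.
A density-first pass picks 3×sound installation + 2×clockwork automata — 1724 at 89 m².
Replace 2×clockwork automata with 3×photography bay: the trade gains 175 net, giving 1899 at 102 m².
The spare 2 m² is too small for any remaining exhibit, and no exchange beats 1899.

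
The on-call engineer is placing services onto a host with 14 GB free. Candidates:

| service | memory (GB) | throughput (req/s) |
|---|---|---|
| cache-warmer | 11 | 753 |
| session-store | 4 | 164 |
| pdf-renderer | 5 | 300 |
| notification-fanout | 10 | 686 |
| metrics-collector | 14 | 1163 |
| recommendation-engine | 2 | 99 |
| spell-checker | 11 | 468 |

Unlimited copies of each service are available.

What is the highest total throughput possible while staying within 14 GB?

1163

By throughput per GB: metrics-collector 83.07, notification-fanout 68.60, cache-warmer 68.45 lead.
Metrics-collector uses 14 of the 14 GB and totals 1163.
Nothing else within 14 GB beats 1163.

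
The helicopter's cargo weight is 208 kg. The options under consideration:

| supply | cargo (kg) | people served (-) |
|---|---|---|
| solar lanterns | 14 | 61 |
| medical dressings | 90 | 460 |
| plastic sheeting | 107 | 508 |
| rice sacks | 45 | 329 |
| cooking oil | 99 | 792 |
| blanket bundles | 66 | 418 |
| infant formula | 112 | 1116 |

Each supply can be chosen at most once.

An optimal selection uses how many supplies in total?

Best achievable people served is 1595.
For example solar lanterns + blanket bundles + infant formula achieves it, using 192 kg.
Any selection reaching 1595 contains exactly 3 supplies.

3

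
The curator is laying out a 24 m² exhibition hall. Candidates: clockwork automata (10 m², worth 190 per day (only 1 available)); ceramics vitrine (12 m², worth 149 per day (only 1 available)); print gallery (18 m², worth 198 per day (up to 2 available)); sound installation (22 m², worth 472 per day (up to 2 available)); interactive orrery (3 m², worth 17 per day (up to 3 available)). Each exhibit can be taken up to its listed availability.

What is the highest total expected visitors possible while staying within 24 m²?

By expected visitors per m²: sound installation 21.45, clockwork automata 19.00, ceramics vitrine 12.42, print gallery 11.00 lead.
Best packing: sound installation — 22 m², 472 total.
No other feasible combination exceeds 472.

472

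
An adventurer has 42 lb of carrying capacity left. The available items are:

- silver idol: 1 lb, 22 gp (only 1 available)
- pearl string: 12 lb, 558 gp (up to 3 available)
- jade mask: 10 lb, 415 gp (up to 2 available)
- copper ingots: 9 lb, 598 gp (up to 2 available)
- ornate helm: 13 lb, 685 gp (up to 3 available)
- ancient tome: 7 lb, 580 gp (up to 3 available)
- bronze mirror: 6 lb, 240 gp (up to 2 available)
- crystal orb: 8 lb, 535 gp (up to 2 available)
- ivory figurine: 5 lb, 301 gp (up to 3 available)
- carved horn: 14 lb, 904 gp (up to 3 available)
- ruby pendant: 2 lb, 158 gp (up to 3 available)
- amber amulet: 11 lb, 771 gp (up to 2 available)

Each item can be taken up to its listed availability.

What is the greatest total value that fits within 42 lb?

3204

Ranking by ratio (value/lb): ancient tome 82.86, ruby pendant 79.00, amber amulet 70.09, crystal orb 66.88.
Greedy by ratio would take silver idol + 3×ancient tome + 3×ruby pendant + amber amulet: 39 lb used, total 3007.
Dropping silver idol and 2×ruby pendant frees 5 lb; slotting in crystal orb (8 lb) lifts the total to 3204 at 42 lb.
Nothing else within 42 lb beats 3204.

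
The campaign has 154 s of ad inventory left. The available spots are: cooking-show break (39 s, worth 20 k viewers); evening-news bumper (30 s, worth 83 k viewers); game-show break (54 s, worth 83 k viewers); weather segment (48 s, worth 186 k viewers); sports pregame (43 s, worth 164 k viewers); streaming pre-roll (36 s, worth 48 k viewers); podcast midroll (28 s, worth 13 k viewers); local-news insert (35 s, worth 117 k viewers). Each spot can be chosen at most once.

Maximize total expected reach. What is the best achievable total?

480

Taking weather segment + sports pregame + podcast midroll + local-news insert: 154 s used, 480 in expected reach.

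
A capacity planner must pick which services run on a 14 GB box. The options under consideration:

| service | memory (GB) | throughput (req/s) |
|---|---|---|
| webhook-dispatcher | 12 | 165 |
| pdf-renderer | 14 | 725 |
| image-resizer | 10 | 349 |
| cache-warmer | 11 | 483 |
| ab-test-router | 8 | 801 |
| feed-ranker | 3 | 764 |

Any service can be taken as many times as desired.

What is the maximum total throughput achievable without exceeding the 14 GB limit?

The ratio ordering already packs tightly: 4×feed-ranker, 12 GB, 3056.
The spare 2 GB is too small for any remaining service, and no exchange beats 3056.

3056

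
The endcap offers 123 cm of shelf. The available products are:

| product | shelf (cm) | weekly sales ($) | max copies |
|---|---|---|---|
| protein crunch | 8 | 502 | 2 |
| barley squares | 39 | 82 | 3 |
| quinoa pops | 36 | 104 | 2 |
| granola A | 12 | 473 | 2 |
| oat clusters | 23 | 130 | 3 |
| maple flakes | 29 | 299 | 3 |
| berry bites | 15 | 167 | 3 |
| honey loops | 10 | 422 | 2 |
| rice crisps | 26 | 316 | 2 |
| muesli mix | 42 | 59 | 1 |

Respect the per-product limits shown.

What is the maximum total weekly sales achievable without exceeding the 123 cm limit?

Ranking by ratio (weekly sales/cm): protein crunch 62.75, honey loops 42.20, granola A 39.42, rice crisps 12.15.
Filling by ratio: 2×protein crunch + 2×granola A + 2×honey loops + 2×rice crisps for 3426, with 11 cm left unused.
The 26 cm tied up in rice crisps is better spent on 2×berry bites — total rises to 3444 (116 cm).

3444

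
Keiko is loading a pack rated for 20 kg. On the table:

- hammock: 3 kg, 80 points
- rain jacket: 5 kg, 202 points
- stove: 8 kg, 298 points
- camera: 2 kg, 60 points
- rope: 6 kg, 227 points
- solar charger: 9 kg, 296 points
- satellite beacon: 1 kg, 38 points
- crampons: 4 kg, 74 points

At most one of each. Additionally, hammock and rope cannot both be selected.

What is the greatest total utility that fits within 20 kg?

Taking rain jacket + stove + rope + satellite beacon: 20 kg used, 765 in utility.

765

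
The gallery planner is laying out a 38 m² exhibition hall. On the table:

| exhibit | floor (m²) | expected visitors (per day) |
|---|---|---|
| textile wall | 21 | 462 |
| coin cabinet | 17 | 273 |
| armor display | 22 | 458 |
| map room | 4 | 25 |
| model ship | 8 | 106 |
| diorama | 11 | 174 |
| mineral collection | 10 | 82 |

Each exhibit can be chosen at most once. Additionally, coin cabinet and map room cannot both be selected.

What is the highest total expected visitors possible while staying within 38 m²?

The ratio ordering already packs tightly: textile wall + coin cabinet, 38 m², 735.
That's the maximum — no feasible swap from here does better than 735.

735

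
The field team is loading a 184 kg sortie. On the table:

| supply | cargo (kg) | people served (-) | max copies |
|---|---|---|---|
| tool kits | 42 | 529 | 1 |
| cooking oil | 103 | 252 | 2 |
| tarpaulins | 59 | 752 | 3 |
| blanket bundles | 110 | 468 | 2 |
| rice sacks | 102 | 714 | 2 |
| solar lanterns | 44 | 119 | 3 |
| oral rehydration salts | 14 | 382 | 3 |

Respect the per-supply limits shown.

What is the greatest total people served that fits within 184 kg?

The ratio ordering already packs tightly: 2×tarpaulins + 3×oral rehydration salts, 160 kg, 2650.

2650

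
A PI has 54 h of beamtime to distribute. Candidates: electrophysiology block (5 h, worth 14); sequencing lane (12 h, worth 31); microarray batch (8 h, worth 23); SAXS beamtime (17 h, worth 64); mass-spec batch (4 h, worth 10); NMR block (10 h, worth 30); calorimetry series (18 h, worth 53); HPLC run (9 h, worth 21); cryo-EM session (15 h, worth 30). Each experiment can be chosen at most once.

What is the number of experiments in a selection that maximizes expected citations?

The maximum expected citations within 54 h is 171.
For example electrophysiology block + SAXS beamtime + mass-spec batch + NMR block + calorimetry series achieves it, using 54 h.
All optima have 5 experiments.

5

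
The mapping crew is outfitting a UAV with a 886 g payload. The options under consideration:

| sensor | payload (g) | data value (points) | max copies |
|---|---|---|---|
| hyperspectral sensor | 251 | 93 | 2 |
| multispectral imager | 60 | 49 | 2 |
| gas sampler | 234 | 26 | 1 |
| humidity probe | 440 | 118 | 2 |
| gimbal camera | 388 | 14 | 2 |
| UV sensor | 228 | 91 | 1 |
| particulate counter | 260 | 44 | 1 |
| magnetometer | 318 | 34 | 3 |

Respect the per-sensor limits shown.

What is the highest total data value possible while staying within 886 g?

375

The ratio ordering already packs tightly: 2×hyperspectral sensor + 2×multispectral imager + UV sensor, 850 g, 375.
That's the maximum — no swap from here does better than 375.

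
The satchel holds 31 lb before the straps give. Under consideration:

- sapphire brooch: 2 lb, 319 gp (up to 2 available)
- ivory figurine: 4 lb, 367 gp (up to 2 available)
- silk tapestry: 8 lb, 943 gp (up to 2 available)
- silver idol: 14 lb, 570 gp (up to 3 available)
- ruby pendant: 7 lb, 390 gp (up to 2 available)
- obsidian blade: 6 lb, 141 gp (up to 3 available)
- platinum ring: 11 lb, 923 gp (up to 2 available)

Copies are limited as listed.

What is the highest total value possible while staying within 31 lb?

Taking the top-ratio items first gives 2×sapphire brooch + 2×ivory figurine + 2×silk tapestry for 3258 (28 lb).
The 8 lb tied up in 2×ivory figurine is better spent on platinum ring — total rises to 3447 (31 lb).
Nothing else within 31 lb beats 3447.

3447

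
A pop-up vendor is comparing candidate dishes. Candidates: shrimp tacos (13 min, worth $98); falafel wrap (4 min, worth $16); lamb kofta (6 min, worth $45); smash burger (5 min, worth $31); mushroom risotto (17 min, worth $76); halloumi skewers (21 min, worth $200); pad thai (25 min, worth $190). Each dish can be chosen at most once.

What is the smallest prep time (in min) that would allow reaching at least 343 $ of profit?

Look for the lowest-prep combination reaching 343.
shrimp tacos + lamb kofta + halloumi skewers reaches 343 using 40 min.
Any bundle with less than 40 min falls short of 343.

40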